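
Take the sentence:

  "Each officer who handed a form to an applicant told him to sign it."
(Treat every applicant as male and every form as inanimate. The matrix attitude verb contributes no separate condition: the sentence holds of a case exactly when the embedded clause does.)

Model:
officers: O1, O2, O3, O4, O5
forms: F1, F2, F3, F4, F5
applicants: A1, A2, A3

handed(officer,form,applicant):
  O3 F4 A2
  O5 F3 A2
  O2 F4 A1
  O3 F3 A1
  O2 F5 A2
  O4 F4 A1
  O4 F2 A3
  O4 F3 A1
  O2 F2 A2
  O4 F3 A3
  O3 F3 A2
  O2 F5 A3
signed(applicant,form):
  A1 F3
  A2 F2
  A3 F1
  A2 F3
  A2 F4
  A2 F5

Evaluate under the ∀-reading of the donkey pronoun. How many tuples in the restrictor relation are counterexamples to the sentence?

5

"him" takes "an applicant" as antecedent and "it" takes "a form"; both are donkey pronouns co-varying with the restrictor.
Strong reading: for every (o,f,a) with handed(o,f,a), signed(a,f).
Restrictor triples: (O2,F2,A2)→signed(A2,F2) ✓  (O2,F4,A1)→signed(A1,F4) ✗  (O2,F5,A2)→signed(A2,F5) ✓  (O2,F5,A3)→signed(A3,F5) ✗  (O3,F3,A1)→signed(A1,F3) ✓  (O3,F3,A2)→signed(A2,F3) ✓  (O3,F4,A2)→signed(A2,F4) ✓  (O4,F2,A3)→signed(A3,F2) ✗  (O4,F3,A1)→signed(A1,F3) ✓  (O4,F3,A3)→signed(A3,F3) ✗  (O4,F4,A1)→signed(A1,F4) ✗  (O5,F3,A2)→signed(A2,F3) ✓
Counterexamples (restrictor triples failing the scope): 5.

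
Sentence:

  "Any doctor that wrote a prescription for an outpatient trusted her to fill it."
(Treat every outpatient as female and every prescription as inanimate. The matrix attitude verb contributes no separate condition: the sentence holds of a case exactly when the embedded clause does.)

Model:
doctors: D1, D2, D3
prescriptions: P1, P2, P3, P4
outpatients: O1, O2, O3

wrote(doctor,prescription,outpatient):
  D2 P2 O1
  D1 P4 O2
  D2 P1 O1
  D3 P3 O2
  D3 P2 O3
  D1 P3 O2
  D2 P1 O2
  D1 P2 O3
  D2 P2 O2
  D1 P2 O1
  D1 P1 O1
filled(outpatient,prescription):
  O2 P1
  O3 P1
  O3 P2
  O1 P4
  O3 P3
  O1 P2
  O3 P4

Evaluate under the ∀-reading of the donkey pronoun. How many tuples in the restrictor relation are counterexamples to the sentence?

6

"her" takes "an outpatient" as antecedent and "it" takes "a prescription"; both are donkey pronouns co-varying with the restrictor.
Strong reading: for every (d,p,o) with wrote(d,p,o), filled(o,p).
Restrictor triples: (D1,P1,O1)→filled(O1,P1) ✗  (D1,P2,O1)→filled(O1,P2) ✓  (D1,P2,O3)→filled(O3,P2) ✓  (D1,P3,O2)→filled(O2,P3) ✗  (D1,P4,O2)→filled(O2,P4) ✗  (D2,P1,O1)→filled(O1,P1) ✗  (D2,P1,O2)→filled(O2,P1) ✓  (D2,P2,O1)→filled(O1,P2) ✓  (D2,P2,O2)→filled(O2,P2) ✗  (D3,P2,O3)→filled(O3,P2) ✓  (D3,P3,O2)→filled(O2,P3) ✗
Counterexamples (restrictor triples failing the scope): 6.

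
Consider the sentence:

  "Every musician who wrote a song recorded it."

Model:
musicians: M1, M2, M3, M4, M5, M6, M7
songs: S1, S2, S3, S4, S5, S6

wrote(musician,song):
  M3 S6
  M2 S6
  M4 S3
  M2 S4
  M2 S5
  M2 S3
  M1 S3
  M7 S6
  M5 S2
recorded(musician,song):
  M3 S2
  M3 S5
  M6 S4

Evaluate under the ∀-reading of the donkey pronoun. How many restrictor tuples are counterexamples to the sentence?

9

"it" takes "a song" as antecedent — a donkey pronoun bound across the clause boundary.
Strong reading: for every (m,s) with wrote(m,s), recorded(m,s).
Restrictor pairs: (M1,S3) ✗  (M2,S3) ✗  (M2,S4) ✗  (M2,S5) ✗  (M2,S6) ✗  (M3,S6) ✗  (M4,S3) ✗  (M5,S2) ✗  (M7,S6) ✗
Counterexamples (restrictor pairs failing the scope): 9.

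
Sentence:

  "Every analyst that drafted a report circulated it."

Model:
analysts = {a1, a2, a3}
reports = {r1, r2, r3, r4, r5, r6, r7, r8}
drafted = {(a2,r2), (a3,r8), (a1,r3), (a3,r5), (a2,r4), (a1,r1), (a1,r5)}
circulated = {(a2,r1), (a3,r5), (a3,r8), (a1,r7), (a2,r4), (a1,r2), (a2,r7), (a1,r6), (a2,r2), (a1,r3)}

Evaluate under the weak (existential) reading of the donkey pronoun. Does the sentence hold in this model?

"it" takes "a report" as antecedent — a donkey pronoun bound across the clause boundary.
Weak reading: every analyst a with some drafted-report has at least one drafted-report r such that circulated(a,r).
Per analyst: a1:✓  a2:✓  a3:✓
Every analyst in the restrictor has a witness.

True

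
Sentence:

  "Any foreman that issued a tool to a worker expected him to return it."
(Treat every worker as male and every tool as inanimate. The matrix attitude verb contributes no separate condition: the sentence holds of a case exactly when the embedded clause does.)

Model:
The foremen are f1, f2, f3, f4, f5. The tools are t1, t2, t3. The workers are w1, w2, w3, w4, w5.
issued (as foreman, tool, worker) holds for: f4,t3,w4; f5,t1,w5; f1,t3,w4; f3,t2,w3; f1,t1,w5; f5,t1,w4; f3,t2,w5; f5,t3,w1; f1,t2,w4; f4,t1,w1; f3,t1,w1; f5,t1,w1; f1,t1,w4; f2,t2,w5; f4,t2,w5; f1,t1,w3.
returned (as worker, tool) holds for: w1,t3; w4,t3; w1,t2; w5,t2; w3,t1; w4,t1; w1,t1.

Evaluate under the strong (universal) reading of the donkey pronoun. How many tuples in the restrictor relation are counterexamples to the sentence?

4

"him" takes "a worker" as antecedent and "it" takes "a tool"; both are donkey pronouns co-varying with the restrictor.
Strong reading: for every (f,t,w) with issued(f,t,w), returned(w,t).
Restrictor triples: (f1,t1,w3)→returned(w3,t1) ✓  (f1,t1,w4)→returned(w4,t1) ✓  (f1,t1,w5)→returned(w5,t1) ✗  (f1,t2,w4)→returned(w4,t2) ✗  (f1,t3,w4)→returned(w4,t3) ✓  (f2,t2,w5)→returned(w5,t2) ✓  (f3,t1,w1)→returned(w1,t1) ✓  (f3,t2,w3)→returned(w3,t2) ✗  (f3,t2,w5)→returned(w5,t2) ✓  (f4,t1,w1)→returned(w1,t1) ✓  (f4,t2,w5)→returned(w5,t2) ✓  (f4,t3,w4)→returned(w4,t3) ✓  (f5,t1,w1)→returned(w1,t1) ✓  (f5,t1,w4)→returned(w4,t1) ✓  (f5,t1,w5)→returned(w5,t1) ✗  (f5,t3,w1)→returned(w1,t3) ✓
Counterexamples (restrictor triples failing the scope): 4.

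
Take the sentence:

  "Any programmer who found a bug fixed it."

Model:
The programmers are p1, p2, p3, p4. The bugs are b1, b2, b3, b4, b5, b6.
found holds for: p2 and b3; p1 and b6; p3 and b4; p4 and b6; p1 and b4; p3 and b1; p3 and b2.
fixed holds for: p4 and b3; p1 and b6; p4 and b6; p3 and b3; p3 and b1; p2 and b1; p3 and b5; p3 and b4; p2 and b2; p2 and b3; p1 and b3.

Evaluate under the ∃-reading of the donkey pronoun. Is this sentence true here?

"it" takes "a bug" as antecedent — a donkey pronoun bound across the clause boundary.
Weak reading: every programmer p with some found-bug has at least one found-bug b such that fixed(p,b).
Per programmer: p1:✓  p2:✓  p3:✓  p4:✓
Every programmer in the restrictor has a witness.

True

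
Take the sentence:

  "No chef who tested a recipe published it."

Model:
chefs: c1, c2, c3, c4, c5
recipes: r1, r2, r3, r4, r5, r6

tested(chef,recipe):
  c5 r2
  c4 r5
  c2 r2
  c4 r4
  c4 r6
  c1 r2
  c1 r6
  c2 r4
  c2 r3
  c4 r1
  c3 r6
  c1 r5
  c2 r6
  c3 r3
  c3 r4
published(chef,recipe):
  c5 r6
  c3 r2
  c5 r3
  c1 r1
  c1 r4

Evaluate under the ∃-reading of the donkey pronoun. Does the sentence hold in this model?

"it" takes "a recipe" as antecedent — a donkey pronoun bound across the clause boundary.
Truth condition: for no (c,r) with tested(c,r) does published(c,r) hold.
Restrictor pairs — does the scope hold? (c1,r2):fails  (c1,r5):fails  (c1,r6):fails  (c2,r2):fails  (c2,r3):fails  (c2,r4):fails  (c2,r6):fails  (c3,r3):fails  (c3,r4):fails  (c3,r6):fails  (c4,r1):fails  (c4,r4):fails  (c4,r5):fails  (c4,r6):fails  (c5,r2):fails
Scope holds for no restrictor pair, so the sentence is true.

True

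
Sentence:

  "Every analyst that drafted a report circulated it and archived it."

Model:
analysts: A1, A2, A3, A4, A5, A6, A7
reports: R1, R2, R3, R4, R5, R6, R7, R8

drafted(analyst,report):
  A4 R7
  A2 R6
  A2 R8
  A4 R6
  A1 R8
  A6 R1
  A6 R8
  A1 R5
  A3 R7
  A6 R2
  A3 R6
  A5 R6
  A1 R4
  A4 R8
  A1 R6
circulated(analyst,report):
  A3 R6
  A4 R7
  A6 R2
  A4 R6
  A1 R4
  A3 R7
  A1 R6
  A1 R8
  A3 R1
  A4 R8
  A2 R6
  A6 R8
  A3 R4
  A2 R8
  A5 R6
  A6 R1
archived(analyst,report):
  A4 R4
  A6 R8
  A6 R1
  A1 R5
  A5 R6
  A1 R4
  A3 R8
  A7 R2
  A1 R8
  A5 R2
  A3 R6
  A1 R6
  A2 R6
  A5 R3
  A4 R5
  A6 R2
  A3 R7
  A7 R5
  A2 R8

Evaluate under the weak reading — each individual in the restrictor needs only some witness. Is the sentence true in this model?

"it" takes "a report" as antecedent — a donkey pronoun bound across the clause boundary.
Weak reading: every analyst a with some drafted-report has at least one drafted-report r such that circulated(a,r) ∧ archived(a,r).
Per analyst: A1:✓  A2:✓  A3:✓  A4:✗  A5:✓  A6:✓
A4 has no witness among its drafted-reports.

False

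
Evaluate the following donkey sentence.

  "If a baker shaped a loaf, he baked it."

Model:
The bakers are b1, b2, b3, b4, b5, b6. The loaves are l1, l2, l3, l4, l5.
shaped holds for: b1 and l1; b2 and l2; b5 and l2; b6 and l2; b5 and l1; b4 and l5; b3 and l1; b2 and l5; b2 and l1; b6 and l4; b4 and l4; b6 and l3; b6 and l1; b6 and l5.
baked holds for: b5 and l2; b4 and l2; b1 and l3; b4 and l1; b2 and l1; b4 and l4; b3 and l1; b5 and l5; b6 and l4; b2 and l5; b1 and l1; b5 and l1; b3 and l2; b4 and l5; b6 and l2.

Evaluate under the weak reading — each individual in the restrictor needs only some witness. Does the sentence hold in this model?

"it" takes "a loaf" as antecedent — a donkey pronoun bound across the clause boundary.
Weak reading: every baker b with some shaped-loaf has at least one shaped-loaf l such that baked(b,l).
Per baker: b1:✓  b2:✓  b3:✓  b4:✓  b5:✓  b6:✓
Every baker in the restrictor has a witness.

True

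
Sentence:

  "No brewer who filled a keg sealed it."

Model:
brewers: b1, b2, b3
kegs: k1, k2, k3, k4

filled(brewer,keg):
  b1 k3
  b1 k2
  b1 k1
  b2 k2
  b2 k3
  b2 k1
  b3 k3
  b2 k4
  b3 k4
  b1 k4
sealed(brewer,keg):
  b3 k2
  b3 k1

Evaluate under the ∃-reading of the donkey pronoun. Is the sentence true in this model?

"it" takes "a keg" as antecedent — a donkey pronoun bound across the clause boundary.
Truth condition: for no (b,k) with filled(b,k) does sealed(b,k) hold.
Restrictor pairs — does the scope hold? (b1,k1):fails  (b1,k2):fails  (b1,k3):fails  (b1,k4):fails  (b2,k1):fails  (b2,k2):fails  (b2,k3):fails  (b2,k4):fails  (b3,k3):fails  (b3,k4):fails
Scope holds for no restrictor pair, so the sentence is true.

True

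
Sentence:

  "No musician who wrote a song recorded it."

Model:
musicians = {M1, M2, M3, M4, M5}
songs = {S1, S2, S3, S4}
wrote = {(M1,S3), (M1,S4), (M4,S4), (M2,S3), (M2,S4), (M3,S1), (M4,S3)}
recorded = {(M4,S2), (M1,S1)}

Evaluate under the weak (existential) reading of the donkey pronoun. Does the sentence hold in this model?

True

"it" takes "a song" as antecedent — a donkey pronoun bound across the clause boundary.
Truth condition: for no (m,s) with wrote(m,s) does recorded(m,s) hold.
Restrictor pairs — does the scope hold? (M1,S3):fails  (M1,S4):fails  (M2,S3):fails  (M2,S4):fails  (M3,S1):fails  (M4,S3):fails  (M4,S4):fails
Scope holds for no restrictor pair, so the sentence is true.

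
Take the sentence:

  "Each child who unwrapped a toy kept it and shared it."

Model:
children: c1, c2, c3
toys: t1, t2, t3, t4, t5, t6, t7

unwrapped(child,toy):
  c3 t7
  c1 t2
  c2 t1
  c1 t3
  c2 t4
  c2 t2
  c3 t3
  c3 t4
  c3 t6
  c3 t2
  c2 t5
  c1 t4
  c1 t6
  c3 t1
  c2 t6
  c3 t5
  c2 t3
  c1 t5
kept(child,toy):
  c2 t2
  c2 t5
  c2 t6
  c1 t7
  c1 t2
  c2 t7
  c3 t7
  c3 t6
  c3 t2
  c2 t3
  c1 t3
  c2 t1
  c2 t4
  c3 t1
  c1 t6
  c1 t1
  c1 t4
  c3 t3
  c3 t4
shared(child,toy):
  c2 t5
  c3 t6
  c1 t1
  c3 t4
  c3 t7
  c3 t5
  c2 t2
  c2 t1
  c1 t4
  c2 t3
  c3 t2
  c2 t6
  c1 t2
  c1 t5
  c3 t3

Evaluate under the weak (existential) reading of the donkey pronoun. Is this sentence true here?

True

"it" takes "a toy" as antecedent — a donkey pronoun bound across the clause boundary.
Weak reading: every child c with some unwrapped-toy has at least one unwrapped-toy t such that kept(c,t) ∧ shared(c,t).
Per child: c1:✓  c2:✓  c3:✓
Every child in the restrictor has a witness.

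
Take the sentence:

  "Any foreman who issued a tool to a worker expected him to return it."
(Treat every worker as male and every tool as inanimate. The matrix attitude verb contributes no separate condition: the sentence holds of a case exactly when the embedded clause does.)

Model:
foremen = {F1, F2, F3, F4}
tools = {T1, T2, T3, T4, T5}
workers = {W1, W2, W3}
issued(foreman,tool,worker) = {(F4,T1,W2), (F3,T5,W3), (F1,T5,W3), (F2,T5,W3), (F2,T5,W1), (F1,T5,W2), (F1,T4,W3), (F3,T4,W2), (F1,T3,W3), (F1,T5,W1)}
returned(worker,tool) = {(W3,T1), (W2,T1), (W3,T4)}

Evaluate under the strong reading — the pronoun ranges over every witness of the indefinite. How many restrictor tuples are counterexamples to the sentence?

8

"him" takes "a worker" as antecedent and "it" takes "a tool"; both are donkey pronouns co-varying with the restrictor.
Strong reading: for every (f,t,w) with issued(f,t,w), returned(w,t).
Restrictor triples: (F1,T3,W3)→returned(W3,T3) ✗  (F1,T4,W3)→returned(W3,T4) ✓  (F1,T5,W1)→returned(W1,T5) ✗  (F1,T5,W2)→returned(W2,T5) ✗  (F1,T5,W3)→returned(W3,T5) ✗  (F2,T5,W1)→returned(W1,T5) ✗  (F2,T5,W3)→returned(W3,T5) ✗  (F3,T4,W2)→returned(W2,T4) ✗  (F3,T5,W3)→returned(W3,T5) ✗  (F4,T1,W2)→returned(W2,T1) ✓
Counterexamples (restrictor triples failing the scope): 8.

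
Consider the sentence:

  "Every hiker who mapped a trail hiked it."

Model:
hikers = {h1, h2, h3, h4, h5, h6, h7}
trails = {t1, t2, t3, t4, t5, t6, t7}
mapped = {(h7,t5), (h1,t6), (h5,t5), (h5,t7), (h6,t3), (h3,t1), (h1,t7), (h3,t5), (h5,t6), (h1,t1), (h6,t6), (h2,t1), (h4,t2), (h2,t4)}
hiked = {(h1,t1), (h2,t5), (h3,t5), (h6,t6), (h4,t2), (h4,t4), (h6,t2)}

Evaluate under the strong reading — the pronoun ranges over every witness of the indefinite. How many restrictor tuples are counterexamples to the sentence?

"it" takes "a trail" as antecedent — a donkey pronoun bound across the clause boundary.
Strong reading: for every (h,t) with mapped(h,t), hiked(h,t).
Restrictor pairs: (h1,t1) ✓  (h1,t6) ✗  (h1,t7) ✗  (h2,t1) ✗  (h2,t4) ✗  (h3,t1) ✗  (h3,t5) ✓  (h4,t2) ✓  (h5,t5) ✗  (h5,t6) ✗  (h5,t7) ✗  (h6,t3) ✗  (h6,t6) ✓  (h7,t5) ✗
Counterexamples (restrictor pairs failing the scope): 10.

10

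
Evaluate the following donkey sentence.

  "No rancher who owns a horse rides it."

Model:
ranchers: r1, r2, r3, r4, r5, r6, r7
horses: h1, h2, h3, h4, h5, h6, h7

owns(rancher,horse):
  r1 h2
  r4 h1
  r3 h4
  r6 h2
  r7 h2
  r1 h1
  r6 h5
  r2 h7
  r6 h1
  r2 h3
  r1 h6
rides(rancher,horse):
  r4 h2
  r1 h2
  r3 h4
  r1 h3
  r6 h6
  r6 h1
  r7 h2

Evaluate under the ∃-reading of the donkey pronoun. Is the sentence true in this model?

False

"it" takes "a horse" as antecedent — a donkey pronoun bound across the clause boundary.
Truth condition: for no (r,h) with owns(r,h) does rides(r,h) hold.
Restrictor pairs — does the scope hold? (r1,h1):fails  (r1,h2):holds  (r1,h6):fails  (r2,h3):fails  (r2,h7):fails  (r3,h4):holds  (r4,h1):fails  (r6,h1):holds  (r6,h2):fails  (r6,h5):fails  (r7,h2):holds
Scope holds for 4 pair(s), so the sentence is false.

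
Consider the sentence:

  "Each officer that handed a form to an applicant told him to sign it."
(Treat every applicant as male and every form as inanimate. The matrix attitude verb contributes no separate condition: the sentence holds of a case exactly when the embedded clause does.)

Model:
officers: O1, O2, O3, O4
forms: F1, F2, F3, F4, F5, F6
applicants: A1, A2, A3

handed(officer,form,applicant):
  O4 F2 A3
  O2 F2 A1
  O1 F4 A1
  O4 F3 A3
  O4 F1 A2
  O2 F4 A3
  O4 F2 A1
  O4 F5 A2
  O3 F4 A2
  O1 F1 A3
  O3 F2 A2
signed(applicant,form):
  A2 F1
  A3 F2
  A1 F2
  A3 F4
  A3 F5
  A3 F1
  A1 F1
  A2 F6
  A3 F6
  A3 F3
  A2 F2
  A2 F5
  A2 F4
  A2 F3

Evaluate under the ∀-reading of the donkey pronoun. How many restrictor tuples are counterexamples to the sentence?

"him" takes "an applicant" as antecedent and "it" takes "a form"; both are donkey pronouns co-varying with the restrictor.
Strong reading: for every (o,f,a) with handed(o,f,a), signed(a,f).
Restrictor triples: (O1,F1,A3)→signed(A3,F1) ✓  (O1,F4,A1)→signed(A1,F4) ✗  (O2,F2,A1)→signed(A1,F2) ✓  (O2,F4,A3)→signed(A3,F4) ✓  (O3,F2,A2)→signed(A2,F2) ✓  (O3,F4,A2)→signed(A2,F4) ✓  (O4,F1,A2)→signed(A2,F1) ✓  (O4,F2,A1)→signed(A1,F2) ✓  (O4,F2,A3)→signed(A3,F2) ✓  (O4,F3,A3)→signed(A3,F3) ✓  (O4,F5,A2)→signed(A2,F5) ✓
Counterexamples (restrictor triples failing the scope): 1.

1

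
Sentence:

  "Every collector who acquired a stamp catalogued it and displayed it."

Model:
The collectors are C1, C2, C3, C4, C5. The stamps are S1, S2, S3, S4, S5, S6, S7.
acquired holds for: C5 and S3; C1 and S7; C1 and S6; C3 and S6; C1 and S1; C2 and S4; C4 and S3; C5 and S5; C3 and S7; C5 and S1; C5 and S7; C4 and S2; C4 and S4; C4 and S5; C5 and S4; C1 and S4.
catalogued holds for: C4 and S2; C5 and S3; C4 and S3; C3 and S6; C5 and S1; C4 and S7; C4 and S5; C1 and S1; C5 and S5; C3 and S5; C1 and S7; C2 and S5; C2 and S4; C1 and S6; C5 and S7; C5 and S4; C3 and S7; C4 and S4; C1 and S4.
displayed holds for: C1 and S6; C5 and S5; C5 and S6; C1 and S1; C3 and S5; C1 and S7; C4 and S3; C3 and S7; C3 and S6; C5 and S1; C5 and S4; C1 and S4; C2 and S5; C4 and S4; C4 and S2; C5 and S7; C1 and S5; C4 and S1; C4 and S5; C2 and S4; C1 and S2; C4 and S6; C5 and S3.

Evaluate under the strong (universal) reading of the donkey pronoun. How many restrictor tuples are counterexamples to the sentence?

0

"it" takes "a stamp" as antecedent — a donkey pronoun bound across the clause boundary.
Strong reading: for every (c,s) with acquired(c,s), catalogued(c,s) ∧ displayed(c,s).
Restrictor pairs: (C1,S1) ✓  (C1,S4) ✓  (C1,S6) ✓  (C1,S7) ✓  (C2,S4) ✓  (C3,S6) ✓  (C3,S7) ✓  (C4,S2) ✓  (C4,S3) ✓  (C4,S4) ✓  (C4,S5) ✓  (C5,S1) ✓  (C5,S3) ✓  (C5,S4) ✓  (C5,S5) ✓  (C5,S7) ✓
Counterexamples (restrictor pairs failing the scope): 0.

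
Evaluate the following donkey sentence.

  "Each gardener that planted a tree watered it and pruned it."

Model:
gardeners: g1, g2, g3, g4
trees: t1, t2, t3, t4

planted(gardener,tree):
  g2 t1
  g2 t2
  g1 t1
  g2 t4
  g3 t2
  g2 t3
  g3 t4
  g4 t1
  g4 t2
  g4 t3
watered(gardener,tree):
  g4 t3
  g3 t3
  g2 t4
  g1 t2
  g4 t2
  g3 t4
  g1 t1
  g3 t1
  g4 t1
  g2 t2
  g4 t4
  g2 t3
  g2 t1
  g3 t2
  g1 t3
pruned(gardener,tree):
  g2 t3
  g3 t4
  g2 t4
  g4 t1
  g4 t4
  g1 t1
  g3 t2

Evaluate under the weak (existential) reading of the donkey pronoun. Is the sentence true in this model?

True

"it" takes "a tree" as antecedent — a donkey pronoun bound across the clause boundary.
Weak reading: every gardener g with some planted-tree has at least one planted-tree t such that watered(g,t) ∧ pruned(g,t).
Per gardener: g1:✓  g2:✓  g3:✓  g4:✓
Every gardener in the restrictor has a witness.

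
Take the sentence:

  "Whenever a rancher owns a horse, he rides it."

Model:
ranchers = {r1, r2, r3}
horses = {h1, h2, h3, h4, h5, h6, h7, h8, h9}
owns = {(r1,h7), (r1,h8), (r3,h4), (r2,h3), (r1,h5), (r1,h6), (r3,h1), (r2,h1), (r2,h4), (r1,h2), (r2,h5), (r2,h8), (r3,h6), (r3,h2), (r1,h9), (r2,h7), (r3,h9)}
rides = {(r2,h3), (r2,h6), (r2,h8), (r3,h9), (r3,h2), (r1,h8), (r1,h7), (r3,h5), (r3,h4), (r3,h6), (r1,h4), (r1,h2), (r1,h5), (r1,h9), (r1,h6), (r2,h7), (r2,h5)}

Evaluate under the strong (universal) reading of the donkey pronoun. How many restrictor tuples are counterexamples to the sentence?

3

"it" takes "a horse" as antecedent — a donkey pronoun bound across the clause boundary.
Strong reading: for every (r,h) with owns(r,h), rides(r,h).
Restrictor pairs: (r1,h2) ✓  (r1,h5) ✓  (r1,h6) ✓  (r1,h7) ✓  (r1,h8) ✓  (r1,h9) ✓  (r2,h1) ✗  (r2,h3) ✓  (r2,h4) ✗  (r2,h5) ✓  (r2,h7) ✓  (r2,h8) ✓  (r3,h1) ✗  (r3,h2) ✓  (r3,h4) ✓  (r3,h6) ✓  (r3,h9) ✓
Counterexamples (restrictor pairs failing the scope): 3.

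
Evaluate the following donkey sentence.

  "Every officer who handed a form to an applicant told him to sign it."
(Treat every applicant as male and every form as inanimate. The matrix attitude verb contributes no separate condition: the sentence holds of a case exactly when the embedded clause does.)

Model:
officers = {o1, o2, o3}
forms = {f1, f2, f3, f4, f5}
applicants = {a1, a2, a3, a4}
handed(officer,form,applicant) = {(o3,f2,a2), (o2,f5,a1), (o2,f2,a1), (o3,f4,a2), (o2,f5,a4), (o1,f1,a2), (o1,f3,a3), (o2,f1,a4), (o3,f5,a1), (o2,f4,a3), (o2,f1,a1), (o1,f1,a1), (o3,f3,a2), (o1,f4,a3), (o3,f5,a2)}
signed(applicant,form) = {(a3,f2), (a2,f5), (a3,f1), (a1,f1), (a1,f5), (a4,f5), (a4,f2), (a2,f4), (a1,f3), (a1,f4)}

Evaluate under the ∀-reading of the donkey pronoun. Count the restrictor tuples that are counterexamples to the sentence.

8

"him" takes "an applicant" as antecedent and "it" takes "a form"; both are donkey pronouns co-varying with the restrictor.
Strong reading: for every (o,f,a) with handed(o,f,a), signed(a,f).
Restrictor triples: (o1,f1,a1)→signed(a1,f1) ✓  (o1,f1,a2)→signed(a2,f1) ✗  (o1,f3,a3)→signed(a3,f3) ✗  (o1,f4,a3)→signed(a3,f4) ✗  (o2,f1,a1)→signed(a1,f1) ✓  (o2,f1,a4)→signed(a4,f1) ✗  (o2,f2,a1)→signed(a1,f2) ✗  (o2,f4,a3)→signed(a3,f4) ✗  (o2,f5,a1)→signed(a1,f5) ✓  (o2,f5,a4)→signed(a4,f5) ✓  (o3,f2,a2)→signed(a2,f2) ✗  (o3,f3,a2)→signed(a2,f3) ✗  (o3,f4,a2)→signed(a2,f4) ✓  (o3,f5,a1)→signed(a1,f5) ✓  (o3,f5,a2)→signed(a2,f5) ✓
Counterexamples (restrictor triples failing the scope): 8.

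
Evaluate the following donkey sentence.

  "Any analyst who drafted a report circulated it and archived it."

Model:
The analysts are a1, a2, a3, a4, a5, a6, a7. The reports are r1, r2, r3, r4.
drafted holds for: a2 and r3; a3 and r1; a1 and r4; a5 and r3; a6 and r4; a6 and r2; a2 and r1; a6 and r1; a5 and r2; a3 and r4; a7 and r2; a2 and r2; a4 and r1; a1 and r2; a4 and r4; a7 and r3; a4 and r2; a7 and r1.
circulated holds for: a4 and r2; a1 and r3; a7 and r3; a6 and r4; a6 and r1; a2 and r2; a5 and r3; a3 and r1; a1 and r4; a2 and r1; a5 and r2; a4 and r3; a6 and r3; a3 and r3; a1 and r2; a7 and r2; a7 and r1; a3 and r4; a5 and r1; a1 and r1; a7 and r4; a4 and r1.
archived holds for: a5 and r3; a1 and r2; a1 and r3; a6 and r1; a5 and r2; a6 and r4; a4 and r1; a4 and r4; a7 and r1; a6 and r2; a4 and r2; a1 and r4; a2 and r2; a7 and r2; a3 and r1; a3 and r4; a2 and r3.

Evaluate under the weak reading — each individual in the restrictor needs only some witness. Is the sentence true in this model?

"it" takes "a report" as antecedent — a donkey pronoun bound across the clause boundary.
Weak reading: every analyst a with some drafted-report has at least one drafted-report r such that circulated(a,r) ∧ archived(a,r).
Per analyst: a1:✓  a2:✓  a3:✓  a4:✓  a5:✓  a6:✓  a7:✓
Every analyst in the restrictor has a witness.

True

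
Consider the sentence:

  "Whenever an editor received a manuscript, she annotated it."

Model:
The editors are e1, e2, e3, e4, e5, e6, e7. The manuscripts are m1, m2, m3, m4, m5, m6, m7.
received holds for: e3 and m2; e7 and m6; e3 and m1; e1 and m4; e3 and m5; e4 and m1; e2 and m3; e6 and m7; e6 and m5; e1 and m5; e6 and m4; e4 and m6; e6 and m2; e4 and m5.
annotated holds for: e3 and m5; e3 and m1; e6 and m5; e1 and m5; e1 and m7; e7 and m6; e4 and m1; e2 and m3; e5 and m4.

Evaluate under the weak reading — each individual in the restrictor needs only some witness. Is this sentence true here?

"it" takes "a manuscript" as antecedent — a donkey pronoun bound across the clause boundary.
Weak reading: every editor e with some received-manuscript has at least one received-manuscript m such that annotated(e,m).
Per editor: e1:✓  e2:✓  e3:✓  e4:✓  e6:✓  e7:✓
Every editor in the restrictor has a witness.

True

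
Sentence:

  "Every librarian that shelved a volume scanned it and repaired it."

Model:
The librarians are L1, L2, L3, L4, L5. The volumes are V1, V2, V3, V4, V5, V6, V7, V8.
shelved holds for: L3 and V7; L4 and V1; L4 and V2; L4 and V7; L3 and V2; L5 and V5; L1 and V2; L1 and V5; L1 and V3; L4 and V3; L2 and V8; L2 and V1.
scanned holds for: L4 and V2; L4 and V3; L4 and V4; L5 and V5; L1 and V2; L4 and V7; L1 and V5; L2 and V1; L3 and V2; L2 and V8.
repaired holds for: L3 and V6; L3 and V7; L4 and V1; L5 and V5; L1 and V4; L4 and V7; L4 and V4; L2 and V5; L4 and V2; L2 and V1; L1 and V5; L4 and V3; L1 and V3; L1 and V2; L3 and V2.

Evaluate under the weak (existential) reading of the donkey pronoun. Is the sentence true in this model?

True

"it" takes "a volume" as antecedent — a donkey pronoun bound across the clause boundary.
Weak reading: every librarian l with some shelved-volume has at least one shelved-volume v such that scanned(l,v) ∧ repaired(l,v).
Per librarian: L1:✓  L2:✓  L3:✓  L4:✓  L5:✓
Every librarian in the restrictor has a witness.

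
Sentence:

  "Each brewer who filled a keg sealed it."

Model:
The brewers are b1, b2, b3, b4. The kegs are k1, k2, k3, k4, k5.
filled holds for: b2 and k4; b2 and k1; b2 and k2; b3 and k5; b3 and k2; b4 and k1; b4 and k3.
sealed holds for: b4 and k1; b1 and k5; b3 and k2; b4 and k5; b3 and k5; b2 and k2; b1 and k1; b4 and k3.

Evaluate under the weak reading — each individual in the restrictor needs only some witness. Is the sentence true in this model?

True

"it" takes "a keg" as antecedent — a donkey pronoun bound across the clause boundary.
Weak reading: every brewer b with some filled-keg has at least one filled-keg k such that sealed(b,k).
Per brewer: b2:✓  b3:✓  b4:✓
Every brewer in the restrictor has a witness.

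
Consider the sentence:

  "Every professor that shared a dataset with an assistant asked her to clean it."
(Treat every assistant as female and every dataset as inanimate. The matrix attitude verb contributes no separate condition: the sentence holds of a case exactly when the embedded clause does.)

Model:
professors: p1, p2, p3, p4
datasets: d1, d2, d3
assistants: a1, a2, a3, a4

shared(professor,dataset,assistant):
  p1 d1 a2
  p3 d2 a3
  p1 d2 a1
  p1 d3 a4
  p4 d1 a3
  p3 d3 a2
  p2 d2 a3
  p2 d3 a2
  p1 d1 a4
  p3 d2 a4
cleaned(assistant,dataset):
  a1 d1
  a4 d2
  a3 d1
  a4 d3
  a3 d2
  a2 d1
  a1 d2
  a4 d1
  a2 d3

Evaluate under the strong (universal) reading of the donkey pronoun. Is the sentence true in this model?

True

"her" takes "an assistant" as antecedent and "it" takes "a dataset"; both are donkey pronouns co-varying with the restrictor.
Strong reading: for every (p,d,a) with shared(p,d,a), cleaned(a,d).
Restrictor triples: (p1,d1,a2)→cleaned(a2,d1) ✓  (p1,d1,a4)→cleaned(a4,d1) ✓  (p1,d2,a1)→cleaned(a1,d2) ✓  (p1,d3,a4)→cleaned(a4,d3) ✓  (p2,d2,a3)→cleaned(a3,d2) ✓  (p2,d3,a2)→cleaned(a2,d3) ✓  (p3,d2,a3)→cleaned(a3,d2) ✓  (p3,d2,a4)→cleaned(a4,d2) ✓  (p3,d3,a2)→cleaned(a2,d3) ✓  (p4,d1,a3)→cleaned(a3,d1) ✓
Every restrictor triple satisfies the scope.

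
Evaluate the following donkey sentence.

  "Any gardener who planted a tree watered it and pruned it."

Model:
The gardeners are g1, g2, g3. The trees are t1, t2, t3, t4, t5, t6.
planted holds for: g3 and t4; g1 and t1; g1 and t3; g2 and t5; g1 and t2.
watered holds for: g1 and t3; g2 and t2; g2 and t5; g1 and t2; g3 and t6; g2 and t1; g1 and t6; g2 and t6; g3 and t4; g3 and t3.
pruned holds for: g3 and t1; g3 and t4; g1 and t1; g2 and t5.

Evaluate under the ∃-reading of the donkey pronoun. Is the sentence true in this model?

"it" takes "a tree" as antecedent — a donkey pronoun bound across the clause boundary.
Weak reading: every gardener g with some planted-tree has at least one planted-tree t such that watered(g,t) ∧ pruned(g,t).
Per gardener: g1:✗  g2:✓  g3:✓
g1 has no witness among its planted-trees.

False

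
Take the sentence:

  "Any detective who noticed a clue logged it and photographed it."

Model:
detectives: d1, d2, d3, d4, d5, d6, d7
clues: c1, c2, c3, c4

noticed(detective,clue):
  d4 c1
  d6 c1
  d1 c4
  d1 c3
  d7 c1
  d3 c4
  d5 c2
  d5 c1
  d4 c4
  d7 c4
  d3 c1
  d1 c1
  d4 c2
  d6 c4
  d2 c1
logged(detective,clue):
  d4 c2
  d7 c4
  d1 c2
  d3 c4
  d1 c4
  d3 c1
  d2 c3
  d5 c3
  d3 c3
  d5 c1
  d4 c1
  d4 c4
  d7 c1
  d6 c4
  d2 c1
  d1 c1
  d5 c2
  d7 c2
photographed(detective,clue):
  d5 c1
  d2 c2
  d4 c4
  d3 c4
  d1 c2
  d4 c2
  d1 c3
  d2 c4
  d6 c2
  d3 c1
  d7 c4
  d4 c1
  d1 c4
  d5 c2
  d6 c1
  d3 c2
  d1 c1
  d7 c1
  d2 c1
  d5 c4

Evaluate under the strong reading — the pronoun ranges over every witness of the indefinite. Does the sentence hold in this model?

"it" takes "a clue" as antecedent — a donkey pronoun bound across the clause boundary.
Strong reading: for every (d,c) with noticed(d,c), logged(d,c) ∧ photographed(d,c).
Restrictor pairs: (d1,c1) ✓  (d1,c3) ✗  (d1,c4) ✓  (d2,c1) ✓  (d3,c1) ✓  (d3,c4) ✓  (d4,c1) ✓  (d4,c2) ✓  (d4,c4) ✓  (d5,c1) ✓  (d5,c2) ✓  (d6,c1) ✗  (d6,c4) ✗  (d7,c1) ✓  (d7,c4) ✓
Counterexample: (d1,c3) is in noticed but fails the scope.

False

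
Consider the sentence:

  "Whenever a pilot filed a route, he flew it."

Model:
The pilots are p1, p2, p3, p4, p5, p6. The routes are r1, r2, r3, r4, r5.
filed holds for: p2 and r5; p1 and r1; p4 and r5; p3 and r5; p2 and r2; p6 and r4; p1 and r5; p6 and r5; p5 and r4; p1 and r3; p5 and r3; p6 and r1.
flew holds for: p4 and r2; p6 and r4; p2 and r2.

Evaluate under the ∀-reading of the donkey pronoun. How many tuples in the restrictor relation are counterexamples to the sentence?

"it" takes "a route" as antecedent — a donkey pronoun bound across the clause boundary.
Strong reading: for every (p,r) with filed(p,r), flew(p,r).
Restrictor pairs: (p1,r1) ✗  (p1,r3) ✗  (p1,r5) ✗  (p2,r2) ✓  (p2,r5) ✗  (p3,r5) ✗  (p4,r5) ✗  (p5,r3) ✗  (p5,r4) ✗  (p6,r1) ✗  (p6,r4) ✓  (p6,r5) ✗
Counterexamples (restrictor pairs failing the scope): 10.

10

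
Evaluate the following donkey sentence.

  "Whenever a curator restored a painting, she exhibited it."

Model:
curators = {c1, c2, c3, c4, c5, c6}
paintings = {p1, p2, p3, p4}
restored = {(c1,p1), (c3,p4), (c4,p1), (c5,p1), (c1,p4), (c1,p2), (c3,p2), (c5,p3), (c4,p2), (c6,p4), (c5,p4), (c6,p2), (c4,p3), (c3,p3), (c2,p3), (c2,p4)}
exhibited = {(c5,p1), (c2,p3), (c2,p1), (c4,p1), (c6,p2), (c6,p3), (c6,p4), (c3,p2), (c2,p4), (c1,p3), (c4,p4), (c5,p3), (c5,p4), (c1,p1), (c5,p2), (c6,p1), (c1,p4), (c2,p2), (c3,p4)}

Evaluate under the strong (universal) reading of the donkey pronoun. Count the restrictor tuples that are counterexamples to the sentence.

4

"it" takes "a painting" as antecedent — a donkey pronoun bound across the clause boundary.
Strong reading: for every (c,p) with restored(c,p), exhibited(c,p).
Restrictor pairs: (c1,p1) ✓  (c1,p2) ✗  (c1,p4) ✓  (c2,p3) ✓  (c2,p4) ✓  (c3,p2) ✓  (c3,p3) ✗  (c3,p4) ✓  (c4,p1) ✓  (c4,p2) ✗  (c4,p3) ✗  (c5,p1) ✓  (c5,p3) ✓  (c5,p4) ✓  (c6,p2) ✓  (c6,p4) ✓
Counterexamples (restrictor pairs failing the scope): 4.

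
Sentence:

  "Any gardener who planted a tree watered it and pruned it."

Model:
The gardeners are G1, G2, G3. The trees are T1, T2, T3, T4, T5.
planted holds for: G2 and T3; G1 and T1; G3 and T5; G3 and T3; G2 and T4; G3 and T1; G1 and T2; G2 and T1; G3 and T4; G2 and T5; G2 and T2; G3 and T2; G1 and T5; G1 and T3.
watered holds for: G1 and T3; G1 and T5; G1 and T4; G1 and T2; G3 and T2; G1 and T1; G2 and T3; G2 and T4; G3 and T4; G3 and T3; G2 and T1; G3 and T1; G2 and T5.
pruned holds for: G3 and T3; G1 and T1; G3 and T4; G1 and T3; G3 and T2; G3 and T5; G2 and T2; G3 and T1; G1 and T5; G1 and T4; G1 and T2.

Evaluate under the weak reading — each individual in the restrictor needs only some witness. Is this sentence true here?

"it" takes "a tree" as antecedent — a donkey pronoun bound across the clause boundary.
Weak reading: every gardener g with some planted-tree has at least one planted-tree t such that watered(g,t) ∧ pruned(g,t).
Per gardener: G1:✓  G2:✗  G3:✓
G2 has no witness among its planted-trees.

False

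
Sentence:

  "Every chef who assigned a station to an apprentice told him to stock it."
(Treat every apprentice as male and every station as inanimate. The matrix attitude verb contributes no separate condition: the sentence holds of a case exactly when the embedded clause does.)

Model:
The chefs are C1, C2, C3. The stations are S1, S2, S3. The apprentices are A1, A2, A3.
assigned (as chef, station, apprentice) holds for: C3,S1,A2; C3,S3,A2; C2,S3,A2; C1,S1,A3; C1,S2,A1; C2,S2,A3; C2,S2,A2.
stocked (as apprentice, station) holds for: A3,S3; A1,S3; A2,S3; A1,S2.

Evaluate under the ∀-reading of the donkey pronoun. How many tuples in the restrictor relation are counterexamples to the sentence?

4

"him" takes "an apprentice" as antecedent and "it" takes "a station"; both are donkey pronouns co-varying with the restrictor.
Strong reading: for every (c,s,a) with assigned(c,s,a), stocked(a,s).
Restrictor triples: (C1,S1,A3)→stocked(A3,S1) ✗  (C1,S2,A1)→stocked(A1,S2) ✓  (C2,S2,A2)→stocked(A2,S2) ✗  (C2,S2,A3)→stocked(A3,S2) ✗  (C2,S3,A2)→stocked(A2,S3) ✓  (C3,S1,A2)→stocked(A2,S1) ✗  (C3,S3,A2)→stocked(A2,S3) ✓
Counterexamples (restrictor triples failing the scope): 4.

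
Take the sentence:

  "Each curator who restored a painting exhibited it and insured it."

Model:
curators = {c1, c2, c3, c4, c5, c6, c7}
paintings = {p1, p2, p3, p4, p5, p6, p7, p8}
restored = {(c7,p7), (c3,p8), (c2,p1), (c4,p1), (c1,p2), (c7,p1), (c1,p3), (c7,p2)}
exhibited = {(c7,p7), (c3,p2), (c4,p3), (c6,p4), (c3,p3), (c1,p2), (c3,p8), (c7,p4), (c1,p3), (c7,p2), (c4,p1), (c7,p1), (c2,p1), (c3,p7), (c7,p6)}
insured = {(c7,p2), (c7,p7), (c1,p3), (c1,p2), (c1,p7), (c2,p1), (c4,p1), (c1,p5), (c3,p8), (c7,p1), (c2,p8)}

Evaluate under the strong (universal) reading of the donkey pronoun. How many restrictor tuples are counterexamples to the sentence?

"it" takes "a painting" as antecedent — a donkey pronoun bound across the clause boundary.
Strong reading: for every (c,p) with restored(c,p), exhibited(c,p) ∧ insured(c,p).
Restrictor pairs: (c1,p2) ✓  (c1,p3) ✓  (c2,p1) ✓  (c3,p8) ✓  (c4,p1) ✓  (c7,p1) ✓  (c7,p2) ✓  (c7,p7) ✓
Counterexamples (restrictor pairs failing the scope): 0.

0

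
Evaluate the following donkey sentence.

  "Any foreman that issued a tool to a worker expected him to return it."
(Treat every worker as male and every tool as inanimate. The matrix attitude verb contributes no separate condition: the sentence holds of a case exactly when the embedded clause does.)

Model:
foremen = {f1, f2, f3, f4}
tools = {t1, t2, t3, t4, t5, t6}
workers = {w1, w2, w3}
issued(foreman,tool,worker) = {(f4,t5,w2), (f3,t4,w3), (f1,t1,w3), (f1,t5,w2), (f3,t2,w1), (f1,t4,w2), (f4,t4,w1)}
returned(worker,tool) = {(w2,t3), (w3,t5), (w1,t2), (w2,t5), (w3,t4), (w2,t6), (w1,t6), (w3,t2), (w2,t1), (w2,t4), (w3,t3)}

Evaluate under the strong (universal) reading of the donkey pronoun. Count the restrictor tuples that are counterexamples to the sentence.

"him" takes "a worker" as antecedent and "it" takes "a tool"; both are donkey pronouns co-varying with the restrictor.
Strong reading: for every (f,t,w) with issued(f,t,w), returned(w,t).
Restrictor triples: (f1,t1,w3)→returned(w3,t1) ✗  (f1,t4,w2)→returned(w2,t4) ✓  (f1,t5,w2)→returned(w2,t5) ✓  (f3,t2,w1)→returned(w1,t2) ✓  (f3,t4,w3)→returned(w3,t4) ✓  (f4,t4,w1)→returned(w1,t4) ✗  (f4,t5,w2)→returned(w2,t5) ✓
Counterexamples (restrictor triples failing the scope): 2.

2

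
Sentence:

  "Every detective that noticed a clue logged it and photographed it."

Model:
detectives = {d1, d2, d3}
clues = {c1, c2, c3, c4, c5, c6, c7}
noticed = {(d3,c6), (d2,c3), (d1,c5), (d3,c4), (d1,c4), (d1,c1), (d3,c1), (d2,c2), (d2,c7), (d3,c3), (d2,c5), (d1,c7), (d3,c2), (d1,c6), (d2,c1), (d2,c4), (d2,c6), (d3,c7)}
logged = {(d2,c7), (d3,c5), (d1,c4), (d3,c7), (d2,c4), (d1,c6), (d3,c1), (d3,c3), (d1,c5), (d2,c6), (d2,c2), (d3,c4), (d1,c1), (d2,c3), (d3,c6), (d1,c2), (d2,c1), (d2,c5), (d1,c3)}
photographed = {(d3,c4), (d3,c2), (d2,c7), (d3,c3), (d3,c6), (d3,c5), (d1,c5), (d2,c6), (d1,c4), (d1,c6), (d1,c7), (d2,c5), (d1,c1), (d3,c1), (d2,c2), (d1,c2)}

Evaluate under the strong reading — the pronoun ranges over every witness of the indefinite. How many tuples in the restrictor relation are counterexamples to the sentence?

"it" takes "a clue" as antecedent — a donkey pronoun bound across the clause boundary.
Strong reading: for every (d,c) with noticed(d,c), logged(d,c) ∧ photographed(d,c).
Restrictor pairs: (d1,c1) ✓  (d1,c4) ✓  (d1,c5) ✓  (d1,c6) ✓  (d1,c7) ✗  (d2,c1) ✗  (d2,c2) ✓  (d2,c3) ✗  (d2,c4) ✗  (d2,c5) ✓  (d2,c6) ✓  (d2,c7) ✓  (d3,c1) ✓  (d3,c2) ✗  (d3,c3) ✓  (d3,c4) ✓  (d3,c6) ✓  (d3,c7) ✗
Counterexamples (restrictor pairs failing the scope): 6.

6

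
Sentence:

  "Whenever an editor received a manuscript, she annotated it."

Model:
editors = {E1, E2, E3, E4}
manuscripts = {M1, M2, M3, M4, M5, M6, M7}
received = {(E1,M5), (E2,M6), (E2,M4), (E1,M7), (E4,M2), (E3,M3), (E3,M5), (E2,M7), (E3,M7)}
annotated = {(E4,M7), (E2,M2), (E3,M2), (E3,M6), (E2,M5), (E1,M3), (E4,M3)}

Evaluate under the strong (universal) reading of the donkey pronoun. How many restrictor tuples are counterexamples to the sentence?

"it" takes "a manuscript" as antecedent — a donkey pronoun bound across the clause boundary.
Strong reading: for every (e,m) with received(e,m), annotated(e,m).
Restrictor pairs: (E1,M5) ✗  (E1,M7) ✗  (E2,M4) ✗  (E2,M6) ✗  (E2,M7) ✗  (E3,M3) ✗  (E3,M5) ✗  (E3,M7) ✗  (E4,M2) ✗
Counterexamples (restrictor pairs failing the scope): 9.

9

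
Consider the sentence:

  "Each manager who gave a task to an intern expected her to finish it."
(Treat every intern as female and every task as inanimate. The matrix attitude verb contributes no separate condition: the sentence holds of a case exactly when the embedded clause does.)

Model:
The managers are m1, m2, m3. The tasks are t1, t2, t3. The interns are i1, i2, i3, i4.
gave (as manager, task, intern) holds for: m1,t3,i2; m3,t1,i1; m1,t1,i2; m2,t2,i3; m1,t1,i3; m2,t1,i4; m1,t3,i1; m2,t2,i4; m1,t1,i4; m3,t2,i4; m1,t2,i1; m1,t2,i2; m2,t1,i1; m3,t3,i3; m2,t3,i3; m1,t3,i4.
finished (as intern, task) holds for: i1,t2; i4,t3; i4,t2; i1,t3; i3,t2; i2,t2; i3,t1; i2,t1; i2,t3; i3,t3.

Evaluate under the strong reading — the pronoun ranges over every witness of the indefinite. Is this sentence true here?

False

"her" takes "an intern" as antecedent and "it" takes "a task"; both are donkey pronouns co-varying with the restrictor.
Strong reading: for every (m,t,i) with gave(m,t,i), finished(i,t).
Restrictor triples: (m1,t1,i2)→finished(i2,t1) ✓  (m1,t1,i3)→finished(i3,t1) ✓  (m1,t1,i4)→finished(i4,t1) ✗  (m1,t2,i1)→finished(i1,t2) ✓  (m1,t2,i2)→finished(i2,t2) ✓  (m1,t3,i1)→finished(i1,t3) ✓  (m1,t3,i2)→finished(i2,t3) ✓  (m1,t3,i4)→finished(i4,t3) ✓  (m2,t1,i1)→finished(i1,t1) ✗  (m2,t1,i4)→finished(i4,t1) ✗  (m2,t2,i3)→finished(i3,t2) ✓  (m2,t2,i4)→finished(i4,t2) ✓  (m2,t3,i3)→finished(i3,t3) ✓  (m3,t1,i1)→finished(i1,t1) ✗  (m3,t2,i4)→finished(i4,t2) ✓  (m3,t3,i3)→finished(i3,t3) ✓
Counterexample: (m1,t1,i4) — finished(i4,t1) does not hold.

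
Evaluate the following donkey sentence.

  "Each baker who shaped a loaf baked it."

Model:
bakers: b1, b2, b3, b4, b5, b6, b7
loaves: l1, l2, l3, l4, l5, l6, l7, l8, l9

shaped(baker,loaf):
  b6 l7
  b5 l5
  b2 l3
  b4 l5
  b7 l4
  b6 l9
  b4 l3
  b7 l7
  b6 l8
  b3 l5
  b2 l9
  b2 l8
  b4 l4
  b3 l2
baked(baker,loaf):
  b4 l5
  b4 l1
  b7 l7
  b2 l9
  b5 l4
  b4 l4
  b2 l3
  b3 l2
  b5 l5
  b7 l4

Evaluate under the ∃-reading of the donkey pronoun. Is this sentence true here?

False

"it" takes "a loaf" as antecedent — a donkey pronoun bound across the clause boundary.
Weak reading: every baker b with some shaped-loaf has at least one shaped-loaf l such that baked(b,l).
Per baker: b2:✓  b3:✓  b4:✓  b5:✓  b6:✗  b7:✓
b6 has no witness among its shaped-loaves.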